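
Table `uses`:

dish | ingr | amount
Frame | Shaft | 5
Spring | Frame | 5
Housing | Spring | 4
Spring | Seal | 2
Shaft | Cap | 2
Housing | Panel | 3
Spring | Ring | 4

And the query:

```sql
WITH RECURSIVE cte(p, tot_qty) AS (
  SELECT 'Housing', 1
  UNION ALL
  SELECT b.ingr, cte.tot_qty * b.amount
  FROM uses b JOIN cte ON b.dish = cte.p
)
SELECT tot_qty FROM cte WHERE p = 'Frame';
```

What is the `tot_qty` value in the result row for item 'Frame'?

20

Base: (Housing, tot_qty=1).
Iteration 1: components of {Housing} -> Panel = 1*3 = 3, Spring = 1*4 = 4.
Iteration 2: components of {Panel,Spring} -> Frame = 4*5 = 20, Ring = 4*4 = 16, Seal = 4*2 = 8.
Iteration 3: components of {Frame,Ring,Seal} -> Shaft = 20*5 = 100.
Iteration 4: components of {Shaft} -> Cap = 100*2 = 200.
Iteration 5: no further components; recursion stops.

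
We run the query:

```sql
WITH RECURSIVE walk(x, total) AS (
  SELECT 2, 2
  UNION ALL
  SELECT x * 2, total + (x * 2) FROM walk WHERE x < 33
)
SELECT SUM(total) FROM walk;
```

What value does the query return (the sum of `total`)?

240

Base: x=2, total=2.
Iteration 1: 2 < 33 holds -> x = 2 * 2 = 4, total = 2 + 4 = 6.
Iteration 2: 4 < 33 holds -> x = 4 * 2 = 8, total = 6 + 8 = 14.
Iteration 3: 8 < 33 holds -> x = 8 * 2 = 16, total = 14 + 16 = 30.
Iteration 4: 16 < 33 holds -> x = 16 * 2 = 32, total = 30 + 32 = 62.
Iteration 5: 32 < 33 holds -> x = 32 * 2 = 64, total = 62 + 64 = 126.
Iteration 6: 64 < 33 fails; recursion stops.
SUM(total) = 2 + 6 + 14 + 30 + 62 + 126 = 240.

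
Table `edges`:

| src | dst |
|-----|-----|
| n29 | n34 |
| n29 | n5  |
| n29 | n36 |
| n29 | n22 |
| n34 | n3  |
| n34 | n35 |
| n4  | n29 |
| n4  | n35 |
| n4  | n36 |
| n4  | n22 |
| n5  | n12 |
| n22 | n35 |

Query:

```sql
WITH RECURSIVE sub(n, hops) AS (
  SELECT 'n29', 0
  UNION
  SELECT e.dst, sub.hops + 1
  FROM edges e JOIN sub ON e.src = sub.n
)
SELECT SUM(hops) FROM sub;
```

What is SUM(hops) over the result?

10

Base: (n29, hops=0).
Iteration 1: edges from {n29} -> (n22, hops=1), (n34, hops=1), (n36, hops=1), (n5, hops=1).
Iteration 2: edges from {n22,n34,n36,n5} -> (n12, hops=2), (n3, hops=2), (n35, hops=2). [UNION drops 1 duplicate row(s)]
Iteration 3: no outgoing edges from {n12,n3,n35}; recursion stops.
SUM(hops) = 0 + 1 + 1 + 1 + 1 + 2 + 2 + 2 = 10.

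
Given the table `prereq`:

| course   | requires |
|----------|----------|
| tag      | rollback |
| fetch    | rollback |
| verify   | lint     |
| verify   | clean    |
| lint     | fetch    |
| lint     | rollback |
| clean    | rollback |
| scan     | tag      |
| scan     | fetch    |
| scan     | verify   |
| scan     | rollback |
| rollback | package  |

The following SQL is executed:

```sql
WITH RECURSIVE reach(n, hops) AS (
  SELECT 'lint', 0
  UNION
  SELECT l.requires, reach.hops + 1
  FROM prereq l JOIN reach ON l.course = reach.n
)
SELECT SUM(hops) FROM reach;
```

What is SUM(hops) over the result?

9

Base: (lint, hops=0).
Iteration 1: edges from {lint} -> (fetch, hops=1), (rollback, hops=1).
Iteration 2: edges from {fetch,rollback} -> (package, hops=2), (rollback, hops=2).
Iteration 3: edges from {package,rollback} -> (package, hops=3).
Iteration 4: no outgoing edges from {package}; recursion stops.
SUM(hops) = 0 + 1 + 1 + 2 + 2 + 3 = 9.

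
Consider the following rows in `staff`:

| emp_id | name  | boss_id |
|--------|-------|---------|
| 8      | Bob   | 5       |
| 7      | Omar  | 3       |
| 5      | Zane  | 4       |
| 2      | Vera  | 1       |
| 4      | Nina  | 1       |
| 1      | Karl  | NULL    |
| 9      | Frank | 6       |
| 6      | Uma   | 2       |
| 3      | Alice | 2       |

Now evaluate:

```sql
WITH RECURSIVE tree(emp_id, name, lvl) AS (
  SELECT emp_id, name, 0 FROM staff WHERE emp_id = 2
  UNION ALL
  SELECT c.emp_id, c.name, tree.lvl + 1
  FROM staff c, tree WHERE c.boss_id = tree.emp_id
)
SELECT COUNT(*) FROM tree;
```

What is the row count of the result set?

5

Base: emp_id=2 (Vera) at lvl 0.
Iteration 1: rows with boss_id in {2} -> Alice (id 3, lvl 1), Uma (id 6, lvl 1).
Iteration 2: rows with boss_id in {3,6} -> Omar (id 7, lvl 2), Frank (id 9, lvl 2).
Iteration 3: no rows with boss_id in {7,9}; recursion stops.
Total rows emitted: 5.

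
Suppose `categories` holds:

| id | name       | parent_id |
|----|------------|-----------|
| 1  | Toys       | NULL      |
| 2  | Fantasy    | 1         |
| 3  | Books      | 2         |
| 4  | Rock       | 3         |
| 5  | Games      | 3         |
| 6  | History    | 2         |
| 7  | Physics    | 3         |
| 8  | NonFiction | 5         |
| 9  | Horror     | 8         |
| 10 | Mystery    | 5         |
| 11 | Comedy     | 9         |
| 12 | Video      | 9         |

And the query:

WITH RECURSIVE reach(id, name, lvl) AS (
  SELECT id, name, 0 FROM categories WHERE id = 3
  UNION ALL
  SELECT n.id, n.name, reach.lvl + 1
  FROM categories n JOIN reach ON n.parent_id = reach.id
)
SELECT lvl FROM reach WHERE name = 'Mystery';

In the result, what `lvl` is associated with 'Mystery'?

2

Base: id=3 (Books) at lvl 0.
Iteration 1: rows with parent_id in {3} -> Rock (id 4, lvl 1), Games (id 5, lvl 1), Physics (id 7, lvl 1).
Iteration 2: rows with parent_id in {4,5,7} -> NonFiction (id 8, lvl 2), Mystery (id 10, lvl 2).
Iteration 3: rows with parent_id in {8,10} -> Horror (id 9, lvl 3).
Iteration 4: rows with parent_id in {9} -> Comedy (id 11, lvl 4), Video (id 12, lvl 4).
Iteration 5: no rows with parent_id in {11,12}; recursion stops.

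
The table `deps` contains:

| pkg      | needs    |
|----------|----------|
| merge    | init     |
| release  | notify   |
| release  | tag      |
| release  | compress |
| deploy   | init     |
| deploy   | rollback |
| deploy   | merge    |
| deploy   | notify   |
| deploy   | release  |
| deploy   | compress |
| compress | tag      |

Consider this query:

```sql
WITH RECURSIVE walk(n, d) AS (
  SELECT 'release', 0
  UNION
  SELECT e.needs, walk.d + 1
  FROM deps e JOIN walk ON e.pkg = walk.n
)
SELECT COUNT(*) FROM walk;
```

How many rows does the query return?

Base: (release, d=0).
Iteration 1: edges from {release} -> (compress, d=1), (notify, d=1), (tag, d=1).
Iteration 2: edges from {compress,notify,tag} -> (tag, d=2).
Iteration 3: no outgoing edges from {tag}; recursion stops.
Total rows emitted: 5.

5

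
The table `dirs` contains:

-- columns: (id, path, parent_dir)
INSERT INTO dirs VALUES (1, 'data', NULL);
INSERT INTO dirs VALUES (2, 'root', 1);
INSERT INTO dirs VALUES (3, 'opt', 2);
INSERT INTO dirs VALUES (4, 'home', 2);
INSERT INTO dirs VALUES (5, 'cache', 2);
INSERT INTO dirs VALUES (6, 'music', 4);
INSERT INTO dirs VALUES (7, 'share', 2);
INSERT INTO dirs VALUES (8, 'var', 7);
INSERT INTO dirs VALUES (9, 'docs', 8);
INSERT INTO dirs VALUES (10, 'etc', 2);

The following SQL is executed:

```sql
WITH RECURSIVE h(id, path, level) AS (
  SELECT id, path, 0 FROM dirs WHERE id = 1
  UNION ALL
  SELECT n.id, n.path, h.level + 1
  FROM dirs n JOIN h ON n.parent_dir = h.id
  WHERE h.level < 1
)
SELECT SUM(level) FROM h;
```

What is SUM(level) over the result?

1

Base: id=1 (data) at level 0.
Iteration 1: rows with parent_dir in {1} -> root (id 2, level 1).
Iteration 2: level < 1 fails for all current rows; recursion stops.
SUM(level) = 0 + 1 = 1.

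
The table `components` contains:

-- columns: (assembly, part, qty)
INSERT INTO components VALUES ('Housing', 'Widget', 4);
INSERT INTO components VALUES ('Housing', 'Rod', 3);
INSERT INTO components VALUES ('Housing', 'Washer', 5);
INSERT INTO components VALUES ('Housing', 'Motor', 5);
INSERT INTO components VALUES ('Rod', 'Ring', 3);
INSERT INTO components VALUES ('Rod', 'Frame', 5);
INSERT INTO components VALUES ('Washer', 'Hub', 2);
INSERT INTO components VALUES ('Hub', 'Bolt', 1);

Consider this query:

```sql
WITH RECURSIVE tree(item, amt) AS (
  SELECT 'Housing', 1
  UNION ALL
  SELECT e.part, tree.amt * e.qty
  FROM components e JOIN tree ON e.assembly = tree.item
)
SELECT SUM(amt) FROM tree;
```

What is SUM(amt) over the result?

62

Base: (Housing, amt=1).
Iteration 1: components of {Housing} -> Motor = 1*5 = 5, Rod = 1*3 = 3, Washer = 1*5 = 5, Widget = 1*4 = 4.
Iteration 2: components of {Motor,Rod,Washer,Widget} -> Frame = 3*5 = 15, Hub = 5*2 = 10, Ring = 3*3 = 9.
Iteration 3: components of {Frame,Hub,Ring} -> Bolt = 10*1 = 10.
Iteration 4: no further components; recursion stops.
SUM(amt) = 1 + 4 + 3 + 5 + 5 + 9 + 15 + 10 + 10 = 62.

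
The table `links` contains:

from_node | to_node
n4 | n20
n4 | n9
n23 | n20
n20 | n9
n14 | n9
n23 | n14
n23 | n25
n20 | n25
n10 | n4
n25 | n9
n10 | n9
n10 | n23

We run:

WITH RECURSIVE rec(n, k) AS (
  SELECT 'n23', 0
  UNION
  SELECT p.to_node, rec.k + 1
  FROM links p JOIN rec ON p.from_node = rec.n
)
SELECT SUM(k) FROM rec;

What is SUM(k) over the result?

10

Base: (n23, k=0).
Iteration 1: edges from {n23} -> (n14, k=1), (n20, k=1), (n25, k=1).
Iteration 2: edges from {n14,n20,n25} -> (n25, k=2), (n9, k=2). [UNION drops 2 duplicate row(s)]
Iteration 3: edges from {n25,n9} -> (n9, k=3).
Iteration 4: no outgoing edges from {n9}; recursion stops.
SUM(k) = 0 + 1 + 1 + 1 + 2 + 2 + 3 = 10.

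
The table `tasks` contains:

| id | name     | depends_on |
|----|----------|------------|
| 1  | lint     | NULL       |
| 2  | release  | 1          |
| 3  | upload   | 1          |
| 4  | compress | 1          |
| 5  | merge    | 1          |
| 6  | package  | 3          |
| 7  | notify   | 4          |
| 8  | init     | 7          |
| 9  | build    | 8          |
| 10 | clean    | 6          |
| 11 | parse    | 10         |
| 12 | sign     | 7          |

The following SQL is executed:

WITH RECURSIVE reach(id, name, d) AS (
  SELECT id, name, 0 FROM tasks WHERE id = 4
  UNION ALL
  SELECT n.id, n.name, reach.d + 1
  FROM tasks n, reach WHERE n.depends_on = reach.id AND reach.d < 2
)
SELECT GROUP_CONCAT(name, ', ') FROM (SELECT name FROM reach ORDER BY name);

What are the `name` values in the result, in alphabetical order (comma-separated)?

compress, init, notify, sign

Base: id=4 (compress) at d 0.
Iteration 1: rows with depends_on in {4} -> notify (id 7, d 1).
Iteration 2: rows with depends_on in {7} -> init (id 8, d 2), sign (id 12, d 2).
Iteration 3: d < 2 fails for all current rows; recursion stops.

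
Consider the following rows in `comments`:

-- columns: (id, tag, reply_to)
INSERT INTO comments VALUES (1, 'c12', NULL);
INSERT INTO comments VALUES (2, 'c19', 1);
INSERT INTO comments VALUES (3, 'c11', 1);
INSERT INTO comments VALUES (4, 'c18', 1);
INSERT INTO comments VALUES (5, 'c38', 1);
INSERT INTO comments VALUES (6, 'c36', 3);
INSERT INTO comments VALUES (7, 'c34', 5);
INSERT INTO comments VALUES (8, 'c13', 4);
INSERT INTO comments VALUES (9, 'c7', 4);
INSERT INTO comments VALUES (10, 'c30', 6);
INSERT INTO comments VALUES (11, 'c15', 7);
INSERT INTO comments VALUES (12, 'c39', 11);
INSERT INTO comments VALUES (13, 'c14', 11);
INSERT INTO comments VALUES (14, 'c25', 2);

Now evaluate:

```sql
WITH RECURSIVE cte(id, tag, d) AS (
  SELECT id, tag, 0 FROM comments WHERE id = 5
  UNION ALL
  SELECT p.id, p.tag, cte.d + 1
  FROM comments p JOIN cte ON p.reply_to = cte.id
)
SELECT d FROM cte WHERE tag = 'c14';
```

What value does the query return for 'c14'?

3

Base: id=5 (c38) at d 0.
Iteration 1: rows with reply_to in {5} -> c34 (id 7, d 1).
Iteration 2: rows with reply_to in {7} -> c15 (id 11, d 2).
Iteration 3: rows with reply_to in {11} -> c39 (id 12, d 3), c14 (id 13, d 3).
Iteration 4: no rows with reply_to in {12,13}; recursion stops.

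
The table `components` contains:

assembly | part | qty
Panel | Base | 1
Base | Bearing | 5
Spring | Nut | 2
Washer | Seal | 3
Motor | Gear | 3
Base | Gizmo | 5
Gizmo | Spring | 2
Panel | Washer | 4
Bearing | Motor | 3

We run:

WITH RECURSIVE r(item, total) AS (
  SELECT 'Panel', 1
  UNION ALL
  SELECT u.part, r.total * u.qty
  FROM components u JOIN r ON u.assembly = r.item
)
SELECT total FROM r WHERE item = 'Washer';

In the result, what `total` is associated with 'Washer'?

Base: (Panel, total=1).
Iteration 1: components of {Panel} -> Base = 1*1 = 1, Washer = 1*4 = 4.
Iteration 2: components of {Base,Washer} -> Bearing = 1*5 = 5, Gizmo = 1*5 = 5, Seal = 4*3 = 12.
Iteration 3: components of {Bearing,Gizmo,Seal} -> Motor = 5*3 = 15, Spring = 5*2 = 10.
Iteration 4: components of {Motor,Spring} -> Gear = 15*3 = 45, Nut = 10*2 = 20.
Iteration 5: no further components; recursion stops.

4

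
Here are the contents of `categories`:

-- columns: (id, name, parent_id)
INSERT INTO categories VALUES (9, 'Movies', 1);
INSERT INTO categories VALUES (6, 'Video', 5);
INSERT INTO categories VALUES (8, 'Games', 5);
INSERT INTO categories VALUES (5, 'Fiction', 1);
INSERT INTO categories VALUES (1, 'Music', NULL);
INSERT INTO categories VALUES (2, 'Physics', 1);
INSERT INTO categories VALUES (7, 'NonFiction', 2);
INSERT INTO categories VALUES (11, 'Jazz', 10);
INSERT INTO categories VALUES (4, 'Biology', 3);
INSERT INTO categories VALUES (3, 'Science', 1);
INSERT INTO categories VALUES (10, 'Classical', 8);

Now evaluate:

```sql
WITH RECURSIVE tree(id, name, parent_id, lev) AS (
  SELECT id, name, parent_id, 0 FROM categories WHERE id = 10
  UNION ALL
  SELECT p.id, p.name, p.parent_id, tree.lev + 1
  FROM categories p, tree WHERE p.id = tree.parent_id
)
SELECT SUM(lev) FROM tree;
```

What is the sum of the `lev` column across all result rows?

6

Base: id=10 (Classical), parent_id=8, lev 0.
Iteration 1: join on id=8 -> Games (id 8, parent_id=5, lev 1).
Iteration 2: join on id=5 -> Fiction (id 5, parent_id=1, lev 2).
Iteration 3: join on id=1 -> Music (id 1, parent_id=NULL, lev 3).
Iteration 4: parent_id is NULL; no match; recursion stops.
SUM(lev) = 0 + 1 + 2 + 3 = 6.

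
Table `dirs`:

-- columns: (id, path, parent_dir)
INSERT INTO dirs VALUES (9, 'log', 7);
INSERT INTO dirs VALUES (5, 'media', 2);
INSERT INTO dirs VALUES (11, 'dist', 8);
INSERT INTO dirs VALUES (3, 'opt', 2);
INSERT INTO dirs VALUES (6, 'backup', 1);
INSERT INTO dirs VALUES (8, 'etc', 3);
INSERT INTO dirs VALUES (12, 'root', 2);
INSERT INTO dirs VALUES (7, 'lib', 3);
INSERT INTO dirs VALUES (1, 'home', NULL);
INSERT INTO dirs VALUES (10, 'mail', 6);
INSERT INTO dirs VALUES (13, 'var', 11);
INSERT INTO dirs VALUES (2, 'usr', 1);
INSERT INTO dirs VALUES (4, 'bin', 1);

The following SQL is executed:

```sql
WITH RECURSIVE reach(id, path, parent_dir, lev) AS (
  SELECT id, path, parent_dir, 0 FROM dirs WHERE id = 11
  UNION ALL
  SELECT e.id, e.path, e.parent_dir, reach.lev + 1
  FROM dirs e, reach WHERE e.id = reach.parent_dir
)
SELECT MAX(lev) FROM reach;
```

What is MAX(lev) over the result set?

Base: id=11 (dist), parent_dir=8, lev 0.
Iteration 1: join on id=8 -> etc (id 8, parent_dir=3, lev 1).
Iteration 2: join on id=3 -> opt (id 3, parent_dir=2, lev 2).
Iteration 3: join on id=2 -> usr (id 2, parent_dir=1, lev 3).
Iteration 4: join on id=1 -> home (id 1, parent_dir=NULL, lev 4).
Iteration 5: parent_dir is NULL; no match; recursion stops.
lev values: 0, 1, 2, 3, 4; the maximum is 4.

4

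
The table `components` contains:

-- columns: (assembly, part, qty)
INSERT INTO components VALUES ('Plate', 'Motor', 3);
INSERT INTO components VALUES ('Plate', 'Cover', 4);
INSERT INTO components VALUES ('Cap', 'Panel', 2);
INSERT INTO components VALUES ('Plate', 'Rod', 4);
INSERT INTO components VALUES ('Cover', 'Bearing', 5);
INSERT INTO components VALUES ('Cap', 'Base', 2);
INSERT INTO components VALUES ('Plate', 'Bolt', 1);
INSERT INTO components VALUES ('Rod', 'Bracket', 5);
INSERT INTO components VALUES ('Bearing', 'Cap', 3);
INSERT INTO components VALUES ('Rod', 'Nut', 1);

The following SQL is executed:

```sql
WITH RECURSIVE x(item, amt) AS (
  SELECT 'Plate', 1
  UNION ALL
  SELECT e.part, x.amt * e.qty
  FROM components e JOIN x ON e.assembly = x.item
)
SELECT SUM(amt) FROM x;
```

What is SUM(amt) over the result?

357

Base: (Plate, amt=1).
Iteration 1: components of {Plate} -> Bolt = 1*1 = 1, Cover = 1*4 = 4, Motor = 1*3 = 3, Rod = 1*4 = 4.
Iteration 2: components of {Bolt,Cover,Motor,Rod} -> Bearing = 4*5 = 20, Bracket = 4*5 = 20, Nut = 4*1 = 4.
Iteration 3: components of {Bearing,Bracket,Nut} -> Cap = 20*3 = 60.
Iteration 4: components of {Cap} -> Base = 60*2 = 120, Panel = 60*2 = 120.
Iteration 5: no further components; recursion stops.
SUM(amt) = 1 + 4 + 4 + 1 + 3 + 20 + 4 + 20 + 60 + 120 + 120 = 357.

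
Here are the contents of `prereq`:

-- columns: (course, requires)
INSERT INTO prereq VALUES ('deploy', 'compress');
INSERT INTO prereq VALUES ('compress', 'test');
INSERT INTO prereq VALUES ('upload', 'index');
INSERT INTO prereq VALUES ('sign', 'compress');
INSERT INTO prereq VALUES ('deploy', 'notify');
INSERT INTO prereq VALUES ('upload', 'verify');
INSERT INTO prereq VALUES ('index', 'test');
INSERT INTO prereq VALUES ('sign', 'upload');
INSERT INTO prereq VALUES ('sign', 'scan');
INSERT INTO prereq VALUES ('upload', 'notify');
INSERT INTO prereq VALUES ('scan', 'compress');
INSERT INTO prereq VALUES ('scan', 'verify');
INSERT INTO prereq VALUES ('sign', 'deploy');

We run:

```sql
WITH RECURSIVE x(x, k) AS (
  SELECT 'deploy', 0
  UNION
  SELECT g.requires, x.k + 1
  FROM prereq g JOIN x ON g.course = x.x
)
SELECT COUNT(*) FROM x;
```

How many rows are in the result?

4

Base: (deploy, k=0).
Iteration 1: edges from {deploy} -> (compress, k=1), (notify, k=1).
Iteration 2: edges from {compress,notify} -> (test, k=2).
Iteration 3: no outgoing edges from {test}; recursion stops.
Total rows emitted: 4.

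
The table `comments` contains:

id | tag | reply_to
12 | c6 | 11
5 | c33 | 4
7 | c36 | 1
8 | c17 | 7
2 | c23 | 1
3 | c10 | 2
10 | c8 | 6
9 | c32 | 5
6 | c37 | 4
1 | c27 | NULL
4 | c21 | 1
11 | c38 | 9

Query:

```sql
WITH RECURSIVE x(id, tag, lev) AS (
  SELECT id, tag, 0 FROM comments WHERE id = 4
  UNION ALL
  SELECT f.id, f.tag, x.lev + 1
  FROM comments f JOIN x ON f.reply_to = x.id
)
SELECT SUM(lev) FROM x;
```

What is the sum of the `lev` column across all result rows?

13

Base: id=4 (c21) at lev 0.
Iteration 1: rows with reply_to in {4} -> c33 (id 5, lev 1), c37 (id 6, lev 1).
Iteration 2: rows with reply_to in {5,6} -> c32 (id 9, lev 2), c8 (id 10, lev 2).
Iteration 3: rows with reply_to in {9,10} -> c38 (id 11, lev 3).
Iteration 4: rows with reply_to in {11} -> c6 (id 12, lev 4).
Iteration 5: no rows with reply_to in {12}; recursion stops.
SUM(lev) = 0 + 1 + 1 + 2 + 2 + 3 + 4 = 13.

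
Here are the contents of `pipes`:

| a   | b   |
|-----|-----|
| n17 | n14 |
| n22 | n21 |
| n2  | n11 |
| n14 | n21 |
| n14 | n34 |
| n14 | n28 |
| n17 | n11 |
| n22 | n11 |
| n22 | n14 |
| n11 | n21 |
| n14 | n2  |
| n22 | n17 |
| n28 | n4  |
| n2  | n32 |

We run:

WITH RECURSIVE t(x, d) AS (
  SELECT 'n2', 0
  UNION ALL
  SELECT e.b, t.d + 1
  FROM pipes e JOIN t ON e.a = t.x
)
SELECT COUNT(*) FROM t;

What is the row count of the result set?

4

Base: (n2, d=0).
Iteration 1: edges from {n2} -> (n11, d=1), (n32, d=1).
Iteration 2: edges from {n11,n32} -> (n21, d=2).
Iteration 3: no outgoing edges from {n21}; recursion stops.
Total rows emitted: 4.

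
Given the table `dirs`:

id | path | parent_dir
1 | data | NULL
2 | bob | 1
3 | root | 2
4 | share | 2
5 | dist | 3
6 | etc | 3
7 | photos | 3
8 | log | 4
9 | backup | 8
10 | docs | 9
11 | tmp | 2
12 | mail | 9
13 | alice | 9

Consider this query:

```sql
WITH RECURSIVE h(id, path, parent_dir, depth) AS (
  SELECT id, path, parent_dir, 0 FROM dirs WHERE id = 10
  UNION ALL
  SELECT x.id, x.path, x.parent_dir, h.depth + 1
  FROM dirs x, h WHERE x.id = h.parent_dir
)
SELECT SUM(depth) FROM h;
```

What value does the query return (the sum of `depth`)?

15

Base: id=10 (docs), parent_dir=9, depth 0.
Iteration 1: join on id=9 -> backup (id 9, parent_dir=8, depth 1).
Iteration 2: join on id=8 -> log (id 8, parent_dir=4, depth 2).
Iteration 3: join on id=4 -> share (id 4, parent_dir=2, depth 3).
Iteration 4: join on id=2 -> bob (id 2, parent_dir=1, depth 4).
Iteration 5: join on id=1 -> data (id 1, parent_dir=NULL, depth 5).
Iteration 6: parent_dir is NULL; no match; recursion stops.
SUM(depth) = 0 + 1 + 2 + 3 + 4 + 5 = 15.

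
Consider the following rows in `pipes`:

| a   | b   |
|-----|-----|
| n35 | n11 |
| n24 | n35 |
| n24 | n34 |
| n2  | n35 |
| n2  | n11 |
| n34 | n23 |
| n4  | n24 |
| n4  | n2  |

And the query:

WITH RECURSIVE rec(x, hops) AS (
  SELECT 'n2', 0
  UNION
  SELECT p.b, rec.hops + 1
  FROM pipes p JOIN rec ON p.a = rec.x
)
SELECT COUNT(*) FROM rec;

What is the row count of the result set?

4

Base: (n2, hops=0).
Iteration 1: edges from {n2} -> (n11, hops=1), (n35, hops=1).
Iteration 2: edges from {n11,n35} -> (n11, hops=2).
Iteration 3: no outgoing edges from {n11}; recursion stops.
Total rows emitted: 4.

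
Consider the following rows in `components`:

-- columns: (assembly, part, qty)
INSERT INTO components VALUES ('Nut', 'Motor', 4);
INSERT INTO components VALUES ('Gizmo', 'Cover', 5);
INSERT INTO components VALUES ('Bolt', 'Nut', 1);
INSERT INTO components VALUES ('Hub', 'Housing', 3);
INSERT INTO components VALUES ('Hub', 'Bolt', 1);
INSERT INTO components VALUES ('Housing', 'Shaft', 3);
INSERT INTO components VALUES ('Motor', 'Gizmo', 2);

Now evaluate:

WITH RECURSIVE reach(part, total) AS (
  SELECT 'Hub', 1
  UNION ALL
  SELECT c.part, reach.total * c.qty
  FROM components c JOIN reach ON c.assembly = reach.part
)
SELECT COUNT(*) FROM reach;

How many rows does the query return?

Base: (Hub, total=1).
Iteration 1: components of {Hub} -> Bolt = 1*1 = 1, Housing = 1*3 = 3.
Iteration 2: components of {Bolt,Housing} -> Nut = 1*1 = 1, Shaft = 3*3 = 9.
Iteration 3: components of {Nut,Shaft} -> Motor = 1*4 = 4.
Iteration 4: components of {Motor} -> Gizmo = 4*2 = 8.
Iteration 5: components of {Gizmo} -> Cover = 8*5 = 40.
Iteration 6: no further components; recursion stops.
Total rows emitted: 8.

8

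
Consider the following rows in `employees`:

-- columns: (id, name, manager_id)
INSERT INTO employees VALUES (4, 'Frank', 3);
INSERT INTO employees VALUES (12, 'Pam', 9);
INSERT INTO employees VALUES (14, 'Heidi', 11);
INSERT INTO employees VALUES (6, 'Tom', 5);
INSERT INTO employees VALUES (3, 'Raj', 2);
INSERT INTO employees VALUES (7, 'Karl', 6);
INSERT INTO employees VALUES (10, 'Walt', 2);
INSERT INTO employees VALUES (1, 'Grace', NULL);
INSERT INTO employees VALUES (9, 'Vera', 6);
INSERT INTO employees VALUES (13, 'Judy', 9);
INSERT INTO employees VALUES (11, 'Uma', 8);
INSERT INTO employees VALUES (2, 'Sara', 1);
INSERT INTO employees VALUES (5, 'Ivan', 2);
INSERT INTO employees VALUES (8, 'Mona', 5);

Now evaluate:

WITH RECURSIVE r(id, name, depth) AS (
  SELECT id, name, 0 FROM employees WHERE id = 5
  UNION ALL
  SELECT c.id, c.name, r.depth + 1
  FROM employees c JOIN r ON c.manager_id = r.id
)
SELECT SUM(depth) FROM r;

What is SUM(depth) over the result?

17

Base: id=5 (Ivan) at depth 0.
Iteration 1: rows with manager_id in {5} -> Tom (id 6, depth 1), Mona (id 8, depth 1).
Iteration 2: rows with manager_id in {6,8} -> Karl (id 7, depth 2), Vera (id 9, depth 2), Uma (id 11, depth 2).
Iteration 3: rows with manager_id in {7,9,11} -> Pam (id 12, depth 3), Judy (id 13, depth 3), Heidi (id 14, depth 3).
Iteration 4: no rows with manager_id in {12,13,14}; recursion stops.
SUM(depth) = 0 + 1 + 1 + 2 + 2 + 2 + 3 + 3 + 3 = 17.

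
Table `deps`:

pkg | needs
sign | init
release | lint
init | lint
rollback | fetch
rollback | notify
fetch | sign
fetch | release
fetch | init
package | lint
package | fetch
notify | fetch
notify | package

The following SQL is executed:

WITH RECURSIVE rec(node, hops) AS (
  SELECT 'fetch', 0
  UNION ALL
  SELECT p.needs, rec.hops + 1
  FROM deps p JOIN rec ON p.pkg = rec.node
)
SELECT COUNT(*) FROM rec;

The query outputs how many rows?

Base: (fetch, hops=0).
Iteration 1: edges from {fetch} -> (init, hops=1), (release, hops=1), (sign, hops=1).
Iteration 2: edges from {init,release,sign} -> (init, hops=2), (lint, hops=2) x2. [UNION ALL keeps all 3 new rows, including repeats]
Iteration 3: edges from {init,lint} -> (lint, hops=3).
Iteration 4: no outgoing edges from {lint}; recursion stops.
Total rows emitted: 8.

8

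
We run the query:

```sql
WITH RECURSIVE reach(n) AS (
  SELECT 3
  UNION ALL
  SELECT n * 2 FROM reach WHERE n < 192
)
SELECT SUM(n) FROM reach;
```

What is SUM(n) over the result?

381

Base: n=3.
Iteration 1: 3 < 192 holds -> n = 3 * 2 = 6.
Iteration 2: 6 < 192 holds -> n = 6 * 2 = 12.
Iteration 3: 12 < 192 holds -> n = 12 * 2 = 24.
Iteration 4: 24 < 192 holds -> n = 24 * 2 = 48.
Iteration 5: 48 < 192 holds -> n = 48 * 2 = 96.
Iteration 6: 96 < 192 holds -> n = 96 * 2 = 192.
Iteration 7: 192 < 192 fails; recursion stops.
SUM(n) = 3 + 6 + 12 + 24 + 48 + 96 + 192 = 381.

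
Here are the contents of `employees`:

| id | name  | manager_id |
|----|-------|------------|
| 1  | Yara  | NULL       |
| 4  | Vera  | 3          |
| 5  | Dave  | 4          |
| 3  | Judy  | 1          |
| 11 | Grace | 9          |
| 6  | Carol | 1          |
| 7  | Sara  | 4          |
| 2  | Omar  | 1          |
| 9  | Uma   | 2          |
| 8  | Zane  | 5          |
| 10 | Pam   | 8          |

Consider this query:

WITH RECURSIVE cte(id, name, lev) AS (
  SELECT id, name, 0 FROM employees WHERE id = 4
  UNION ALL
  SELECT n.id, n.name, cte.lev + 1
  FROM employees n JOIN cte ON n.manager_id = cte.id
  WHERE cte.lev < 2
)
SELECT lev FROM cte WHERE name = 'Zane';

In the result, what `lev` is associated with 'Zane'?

2

Base: id=4 (Vera) at lev 0.
Iteration 1: rows with manager_id in {4} -> Dave (id 5, lev 1), Sara (id 7, lev 1).
Iteration 2: rows with manager_id in {5,7} -> Zane (id 8, lev 2).
Iteration 3: lev < 2 fails for all current rows; recursion stops.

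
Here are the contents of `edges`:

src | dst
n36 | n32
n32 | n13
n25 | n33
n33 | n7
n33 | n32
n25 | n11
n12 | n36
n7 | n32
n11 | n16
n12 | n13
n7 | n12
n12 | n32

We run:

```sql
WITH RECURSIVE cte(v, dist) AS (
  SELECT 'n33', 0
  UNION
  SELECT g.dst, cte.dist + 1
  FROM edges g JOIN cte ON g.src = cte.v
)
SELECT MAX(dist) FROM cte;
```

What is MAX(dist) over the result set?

Base: (n33, dist=0).
Iteration 1: edges from {n33} -> (n32, dist=1), (n7, dist=1).
Iteration 2: edges from {n32,n7} -> (n12, dist=2), (n13, dist=2), (n32, dist=2).
Iteration 3: edges from {n12,n13,n32} -> (n13, dist=3), (n32, dist=3), (n36, dist=3). [UNION drops 1 duplicate row(s)]
Iteration 4: edges from {n13,n32,n36} -> (n13, dist=4), (n32, dist=4).
Iteration 5: edges from {n13,n32} -> (n13, dist=5).
Iteration 6: no outgoing edges from {n13}; recursion stops.
dist values: 0, 1, 1, 2, 2, 2, 3, 3, 3, 4, 4, 5; the maximum is 5.

5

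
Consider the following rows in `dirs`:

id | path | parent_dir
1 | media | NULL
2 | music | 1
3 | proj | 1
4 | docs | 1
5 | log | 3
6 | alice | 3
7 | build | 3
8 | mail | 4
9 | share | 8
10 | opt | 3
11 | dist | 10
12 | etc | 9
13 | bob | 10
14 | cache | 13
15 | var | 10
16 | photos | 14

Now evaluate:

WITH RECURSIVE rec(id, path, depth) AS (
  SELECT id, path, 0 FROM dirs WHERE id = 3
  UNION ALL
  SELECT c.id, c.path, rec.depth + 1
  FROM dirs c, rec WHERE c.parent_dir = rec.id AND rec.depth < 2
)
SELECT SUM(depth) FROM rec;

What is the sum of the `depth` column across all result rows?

Base: id=3 (proj) at depth 0.
Iteration 1: rows with parent_dir in {3} -> log (id 5, depth 1), alice (id 6, depth 1), build (id 7, depth 1), opt (id 10, depth 1).
Iteration 2: rows with parent_dir in {5,6,7,10} -> dist (id 11, depth 2), bob (id 13, depth 2), var (id 15, depth 2).
Iteration 3: depth < 2 fails for all current rows; recursion stops.
SUM(depth) = 0 + 1 + 1 + 1 + 1 + 2 + 2 + 2 = 10.

10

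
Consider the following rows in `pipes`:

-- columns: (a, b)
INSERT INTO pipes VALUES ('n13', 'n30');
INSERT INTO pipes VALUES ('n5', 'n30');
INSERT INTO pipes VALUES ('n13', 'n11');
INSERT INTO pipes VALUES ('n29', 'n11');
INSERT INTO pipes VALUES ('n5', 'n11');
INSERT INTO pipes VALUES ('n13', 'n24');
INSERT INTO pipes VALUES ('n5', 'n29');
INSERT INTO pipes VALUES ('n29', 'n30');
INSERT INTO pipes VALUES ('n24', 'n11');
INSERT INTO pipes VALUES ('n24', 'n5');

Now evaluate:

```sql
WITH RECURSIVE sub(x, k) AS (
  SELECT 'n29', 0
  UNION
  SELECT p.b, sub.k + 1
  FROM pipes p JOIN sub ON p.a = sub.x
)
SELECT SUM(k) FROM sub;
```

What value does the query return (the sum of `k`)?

2

Base: (n29, k=0).
Iteration 1: edges from {n29} -> (n11, k=1), (n30, k=1).
Iteration 2: no outgoing edges from {n11,n30}; recursion stops.
SUM(k) = 0 + 1 + 1 = 2.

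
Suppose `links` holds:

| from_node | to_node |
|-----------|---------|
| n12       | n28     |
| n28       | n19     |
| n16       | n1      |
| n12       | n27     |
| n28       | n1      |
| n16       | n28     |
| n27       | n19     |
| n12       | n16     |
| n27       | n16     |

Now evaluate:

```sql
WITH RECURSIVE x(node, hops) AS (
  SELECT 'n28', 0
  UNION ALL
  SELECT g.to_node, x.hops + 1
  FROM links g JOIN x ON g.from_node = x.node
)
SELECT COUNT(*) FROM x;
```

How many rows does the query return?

Base: (n28, hops=0).
Iteration 1: edges from {n28} -> (n1, hops=1), (n19, hops=1).
Iteration 2: no outgoing edges from {n1,n19}; recursion stops.
Total rows emitted: 3.

3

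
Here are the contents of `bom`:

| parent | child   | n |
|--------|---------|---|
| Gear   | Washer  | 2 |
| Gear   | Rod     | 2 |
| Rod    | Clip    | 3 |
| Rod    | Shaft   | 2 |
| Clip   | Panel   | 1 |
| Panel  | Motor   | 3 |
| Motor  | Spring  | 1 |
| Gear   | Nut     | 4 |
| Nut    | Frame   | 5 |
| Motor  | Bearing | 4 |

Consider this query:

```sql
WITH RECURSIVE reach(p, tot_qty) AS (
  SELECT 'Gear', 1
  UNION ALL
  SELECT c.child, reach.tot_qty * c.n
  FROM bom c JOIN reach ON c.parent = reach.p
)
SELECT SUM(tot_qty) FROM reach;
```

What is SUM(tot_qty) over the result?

153

Base: (Gear, tot_qty=1).
Iteration 1: components of {Gear} -> Nut = 1*4 = 4, Rod = 1*2 = 2, Washer = 1*2 = 2.
Iteration 2: components of {Nut,Rod,Washer} -> Clip = 2*3 = 6, Frame = 4*5 = 20, Shaft = 2*2 = 4.
Iteration 3: components of {Clip,Frame,Shaft} -> Panel = 6*1 = 6.
Iteration 4: components of {Panel} -> Motor = 6*3 = 18.
Iteration 5: components of {Motor} -> Bearing = 18*4 = 72, Spring = 18*1 = 18.
Iteration 6: no further components; recursion stops.
SUM(tot_qty) = 1 + 2 + 2 + 4 + 6 + 4 + 20 + 6 + 18 + 18 + 72 = 153.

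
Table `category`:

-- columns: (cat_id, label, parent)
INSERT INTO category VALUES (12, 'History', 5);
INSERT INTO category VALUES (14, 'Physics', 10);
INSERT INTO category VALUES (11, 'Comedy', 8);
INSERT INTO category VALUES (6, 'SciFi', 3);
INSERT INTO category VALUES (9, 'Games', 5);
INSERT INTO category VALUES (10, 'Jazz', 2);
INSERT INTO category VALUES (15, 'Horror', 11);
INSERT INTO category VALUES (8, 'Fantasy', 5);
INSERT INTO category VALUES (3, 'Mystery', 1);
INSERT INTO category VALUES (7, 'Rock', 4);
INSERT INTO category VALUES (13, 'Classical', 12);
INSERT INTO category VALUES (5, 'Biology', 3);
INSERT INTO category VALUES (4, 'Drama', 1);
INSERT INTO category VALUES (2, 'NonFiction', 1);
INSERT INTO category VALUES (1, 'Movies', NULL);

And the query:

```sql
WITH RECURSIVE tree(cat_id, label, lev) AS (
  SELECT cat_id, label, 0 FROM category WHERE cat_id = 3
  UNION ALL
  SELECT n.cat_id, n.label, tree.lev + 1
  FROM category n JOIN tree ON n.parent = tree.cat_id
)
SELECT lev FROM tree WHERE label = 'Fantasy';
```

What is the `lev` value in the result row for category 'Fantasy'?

Base: cat_id=3 (Mystery) at lev 0.
Iteration 1: rows with parent in {3} -> Biology (id 5, lev 1), SciFi (id 6, lev 1).
Iteration 2: rows with parent in {5,6} -> Fantasy (id 8, lev 2), Games (id 9, lev 2), History (id 12, lev 2).
Iteration 3: rows with parent in {8,9,12} -> Comedy (id 11, lev 3), Classical (id 13, lev 3).
Iteration 4: rows with parent in {11,13} -> Horror (id 15, lev 4).
Iteration 5: no rows with parent in {15}; recursion stops.

2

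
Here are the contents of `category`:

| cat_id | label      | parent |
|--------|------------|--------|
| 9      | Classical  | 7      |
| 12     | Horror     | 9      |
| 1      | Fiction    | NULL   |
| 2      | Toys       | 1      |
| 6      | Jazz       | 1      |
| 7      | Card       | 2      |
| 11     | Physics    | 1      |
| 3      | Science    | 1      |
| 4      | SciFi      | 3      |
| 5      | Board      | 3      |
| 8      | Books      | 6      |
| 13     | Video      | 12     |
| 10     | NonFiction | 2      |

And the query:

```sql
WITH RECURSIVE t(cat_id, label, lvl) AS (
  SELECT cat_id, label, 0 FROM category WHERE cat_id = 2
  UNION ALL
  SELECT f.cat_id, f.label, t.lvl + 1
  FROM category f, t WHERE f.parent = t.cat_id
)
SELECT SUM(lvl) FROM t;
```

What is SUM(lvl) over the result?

Base: cat_id=2 (Toys) at lvl 0.
Iteration 1: rows with parent in {2} -> Card (id 7, lvl 1), NonFiction (id 10, lvl 1).
Iteration 2: rows with parent in {7,10} -> Classical (id 9, lvl 2).
Iteration 3: rows with parent in {9} -> Horror (id 12, lvl 3).
Iteration 4: rows with parent in {12} -> Video (id 13, lvl 4).
Iteration 5: no rows with parent in {13}; recursion stops.
SUM(lvl) = 0 + 1 + 1 + 2 + 3 + 4 = 11.

11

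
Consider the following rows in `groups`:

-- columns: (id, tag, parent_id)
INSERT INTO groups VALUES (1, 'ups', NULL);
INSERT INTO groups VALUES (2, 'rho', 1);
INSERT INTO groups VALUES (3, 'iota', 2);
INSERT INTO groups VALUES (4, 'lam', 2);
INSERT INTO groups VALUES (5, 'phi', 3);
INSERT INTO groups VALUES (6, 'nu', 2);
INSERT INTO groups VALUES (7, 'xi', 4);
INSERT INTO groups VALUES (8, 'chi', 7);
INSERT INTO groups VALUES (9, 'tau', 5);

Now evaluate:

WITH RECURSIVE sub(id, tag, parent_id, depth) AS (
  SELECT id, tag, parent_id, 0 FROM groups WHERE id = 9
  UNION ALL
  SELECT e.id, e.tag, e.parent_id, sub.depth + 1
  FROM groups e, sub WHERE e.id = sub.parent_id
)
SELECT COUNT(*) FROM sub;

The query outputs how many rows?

5

Base: id=9 (tau), parent_id=5, depth 0.
Iteration 1: join on id=5 -> phi (id 5, parent_id=3, depth 1).
Iteration 2: join on id=3 -> iota (id 3, parent_id=2, depth 2).
Iteration 3: join on id=2 -> rho (id 2, parent_id=1, depth 3).
Iteration 4: join on id=1 -> ups (id 1, parent_id=NULL, depth 4).
Iteration 5: parent_id is NULL; no match; recursion stops.
Total rows emitted: 5.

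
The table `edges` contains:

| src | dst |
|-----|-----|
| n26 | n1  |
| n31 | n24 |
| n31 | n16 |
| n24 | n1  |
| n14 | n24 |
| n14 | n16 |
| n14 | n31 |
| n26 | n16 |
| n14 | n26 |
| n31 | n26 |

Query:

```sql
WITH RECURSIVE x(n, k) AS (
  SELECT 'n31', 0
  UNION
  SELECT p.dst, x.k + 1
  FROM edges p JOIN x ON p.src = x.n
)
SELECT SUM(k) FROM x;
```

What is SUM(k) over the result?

Base: (n31, k=0).
Iteration 1: edges from {n31} -> (n16, k=1), (n24, k=1), (n26, k=1).
Iteration 2: edges from {n16,n24,n26} -> (n1, k=2), (n16, k=2). [UNION drops 1 duplicate row(s)]
Iteration 3: no outgoing edges from {n1,n16}; recursion stops.
SUM(k) = 0 + 1 + 1 + 1 + 2 + 2 = 7.

7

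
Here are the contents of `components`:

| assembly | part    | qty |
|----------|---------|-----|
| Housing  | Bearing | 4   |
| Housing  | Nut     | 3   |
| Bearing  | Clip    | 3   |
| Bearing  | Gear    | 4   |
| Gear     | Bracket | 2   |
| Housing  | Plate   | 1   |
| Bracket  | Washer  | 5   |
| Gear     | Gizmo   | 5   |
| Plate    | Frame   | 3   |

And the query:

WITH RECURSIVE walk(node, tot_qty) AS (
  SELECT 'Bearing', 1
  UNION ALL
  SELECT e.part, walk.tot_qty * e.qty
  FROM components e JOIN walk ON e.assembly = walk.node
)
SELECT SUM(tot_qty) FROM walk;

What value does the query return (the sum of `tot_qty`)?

76

Base: (Bearing, tot_qty=1).
Iteration 1: components of {Bearing} -> Clip = 1*3 = 3, Gear = 1*4 = 4.
Iteration 2: components of {Clip,Gear} -> Bracket = 4*2 = 8, Gizmo = 4*5 = 20.
Iteration 3: components of {Bracket,Gizmo} -> Washer = 8*5 = 40.
Iteration 4: no further components; recursion stops.
SUM(tot_qty) = 1 + 3 + 4 + 8 + 20 + 40 = 76.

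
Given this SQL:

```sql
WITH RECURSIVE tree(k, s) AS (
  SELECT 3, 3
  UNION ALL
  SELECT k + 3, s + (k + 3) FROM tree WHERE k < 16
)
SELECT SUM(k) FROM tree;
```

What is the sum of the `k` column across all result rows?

Base: k=3, s=3.
Iteration 1: 3 < 16 holds -> k = 3 + 3 = 6, s = 3 + 6 = 9.
Iteration 2: 6 < 16 holds -> k = 6 + 3 = 9, s = 9 + 9 = 18.
Iteration 3: 9 < 16 holds -> k = 9 + 3 = 12, s = 18 + 12 = 30.
Iteration 4: 12 < 16 holds -> k = 12 + 3 = 15, s = 30 + 15 = 45.
Iteration 5: 15 < 16 holds -> k = 15 + 3 = 18, s = 45 + 18 = 63.
Iteration 6: 18 < 16 fails; recursion stops.
SUM(k) = 3 + 6 + 9 + 12 + 15 + 18 = 63.

63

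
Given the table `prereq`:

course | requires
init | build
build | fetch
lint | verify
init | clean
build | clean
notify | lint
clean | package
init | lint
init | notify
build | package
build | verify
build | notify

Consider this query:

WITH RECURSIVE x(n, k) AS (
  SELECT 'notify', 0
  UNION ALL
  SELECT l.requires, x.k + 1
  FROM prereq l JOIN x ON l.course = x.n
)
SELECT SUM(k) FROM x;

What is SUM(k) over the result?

3

Base: (notify, k=0).
Iteration 1: edges from {notify} -> (lint, k=1).
Iteration 2: edges from {lint} -> (verify, k=2).
Iteration 3: no outgoing edges from {verify}; recursion stops.
SUM(k) = 0 + 1 + 2 = 3.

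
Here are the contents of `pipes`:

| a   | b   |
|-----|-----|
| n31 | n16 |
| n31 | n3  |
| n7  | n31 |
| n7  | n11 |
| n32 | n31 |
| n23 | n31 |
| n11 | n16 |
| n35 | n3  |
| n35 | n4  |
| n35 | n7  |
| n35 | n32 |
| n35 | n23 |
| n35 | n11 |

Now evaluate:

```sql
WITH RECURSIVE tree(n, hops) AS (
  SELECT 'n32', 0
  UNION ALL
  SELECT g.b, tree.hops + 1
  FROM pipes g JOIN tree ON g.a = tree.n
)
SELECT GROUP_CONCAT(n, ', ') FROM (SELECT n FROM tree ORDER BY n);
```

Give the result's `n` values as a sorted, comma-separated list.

n16, n3, n31, n32

Base: (n32, hops=0).
Iteration 1: edges from {n32} -> (n31, hops=1).
Iteration 2: edges from {n31} -> (n16, hops=2), (n3, hops=2).
Iteration 3: no outgoing edges from {n16,n3}; recursion stops.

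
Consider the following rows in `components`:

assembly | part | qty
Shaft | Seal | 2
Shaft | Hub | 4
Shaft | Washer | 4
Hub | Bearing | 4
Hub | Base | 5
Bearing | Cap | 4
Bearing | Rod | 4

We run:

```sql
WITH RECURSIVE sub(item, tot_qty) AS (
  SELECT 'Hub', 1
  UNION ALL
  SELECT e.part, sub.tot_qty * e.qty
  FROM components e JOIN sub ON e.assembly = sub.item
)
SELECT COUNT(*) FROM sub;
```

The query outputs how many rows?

5

Base: (Hub, tot_qty=1).
Iteration 1: components of {Hub} -> Base = 1*5 = 5, Bearing = 1*4 = 4.
Iteration 2: components of {Base,Bearing} -> Cap = 4*4 = 16, Rod = 4*4 = 16.
Iteration 3: no further components; recursion stops.
Total rows emitted: 5.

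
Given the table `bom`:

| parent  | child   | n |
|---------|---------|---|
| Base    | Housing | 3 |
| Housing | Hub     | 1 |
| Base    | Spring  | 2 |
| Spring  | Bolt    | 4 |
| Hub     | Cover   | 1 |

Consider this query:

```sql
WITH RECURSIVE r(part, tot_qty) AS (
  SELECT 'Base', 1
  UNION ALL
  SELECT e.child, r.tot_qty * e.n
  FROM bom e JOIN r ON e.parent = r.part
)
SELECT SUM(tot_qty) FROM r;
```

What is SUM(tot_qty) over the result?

Base: (Base, tot_qty=1).
Iteration 1: components of {Base} -> Housing = 1*3 = 3, Spring = 1*2 = 2.
Iteration 2: components of {Housing,Spring} -> Bolt = 2*4 = 8, Hub = 3*1 = 3.
Iteration 3: components of {Bolt,Hub} -> Cover = 3*1 = 3.
Iteration 4: no further components; recursion stops.
SUM(tot_qty) = 1 + 3 + 2 + 3 + 8 + 3 = 20.

20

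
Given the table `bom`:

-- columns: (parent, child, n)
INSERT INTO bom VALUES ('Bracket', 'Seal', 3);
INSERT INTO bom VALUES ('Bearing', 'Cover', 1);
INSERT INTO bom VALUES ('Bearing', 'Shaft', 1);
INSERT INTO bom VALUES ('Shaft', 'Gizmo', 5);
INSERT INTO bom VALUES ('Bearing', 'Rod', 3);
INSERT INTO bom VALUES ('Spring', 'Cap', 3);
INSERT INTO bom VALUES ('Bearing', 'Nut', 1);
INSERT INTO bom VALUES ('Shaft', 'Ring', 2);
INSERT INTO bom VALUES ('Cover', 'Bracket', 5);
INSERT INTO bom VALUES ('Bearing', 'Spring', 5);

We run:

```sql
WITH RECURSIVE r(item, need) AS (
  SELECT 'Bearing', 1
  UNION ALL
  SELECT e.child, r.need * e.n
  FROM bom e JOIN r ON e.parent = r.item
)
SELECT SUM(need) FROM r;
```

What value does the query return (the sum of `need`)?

54

Base: (Bearing, need=1).
Iteration 1: components of {Bearing} -> Cover = 1*1 = 1, Nut = 1*1 = 1, Rod = 1*3 = 3, Shaft = 1*1 = 1, Spring = 1*5 = 5.
Iteration 2: components of {Cover,Nut,Rod,Shaft,Spring} -> Bracket = 1*5 = 5, Cap = 5*3 = 15, Gizmo = 1*5 = 5, Ring = 1*2 = 2.
Iteration 3: components of {Bracket,Cap,Gizmo,Ring} -> Seal = 5*3 = 15.
Iteration 4: no further components; recursion stops.
SUM(need) = 1 + 3 + 1 + 5 + 1 + 1 + 15 + 5 + 5 + 2 + 15 = 54.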